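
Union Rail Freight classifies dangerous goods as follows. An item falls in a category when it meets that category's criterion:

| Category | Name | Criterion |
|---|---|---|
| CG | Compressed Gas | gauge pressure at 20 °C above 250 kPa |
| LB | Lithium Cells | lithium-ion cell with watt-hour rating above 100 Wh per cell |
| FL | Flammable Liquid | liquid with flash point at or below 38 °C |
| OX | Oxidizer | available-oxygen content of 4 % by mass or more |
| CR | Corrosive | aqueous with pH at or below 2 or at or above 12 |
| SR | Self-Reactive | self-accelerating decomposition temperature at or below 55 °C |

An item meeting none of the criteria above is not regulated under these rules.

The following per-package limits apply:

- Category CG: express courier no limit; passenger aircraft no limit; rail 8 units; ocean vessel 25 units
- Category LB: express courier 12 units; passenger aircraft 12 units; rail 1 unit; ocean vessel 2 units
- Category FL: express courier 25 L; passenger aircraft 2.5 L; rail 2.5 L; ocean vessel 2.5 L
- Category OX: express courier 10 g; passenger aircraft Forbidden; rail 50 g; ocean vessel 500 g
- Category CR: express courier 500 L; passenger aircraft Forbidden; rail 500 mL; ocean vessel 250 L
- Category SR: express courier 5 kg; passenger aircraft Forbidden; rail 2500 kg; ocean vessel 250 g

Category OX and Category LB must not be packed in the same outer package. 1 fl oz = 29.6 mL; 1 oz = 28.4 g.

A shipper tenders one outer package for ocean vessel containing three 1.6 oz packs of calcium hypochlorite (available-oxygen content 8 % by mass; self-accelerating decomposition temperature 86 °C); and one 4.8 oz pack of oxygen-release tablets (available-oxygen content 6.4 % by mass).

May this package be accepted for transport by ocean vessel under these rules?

Yes

Available-oxygen content 8 % by mass meets the Category OX criterion (Oxidizer), so the calcium hypochlorite is Category OX.
The oxygen-release tablets have available-oxygen content 6.4 % by mass, which is ≥ 4 % by mass, so they are Category OX (Oxidizer).
Category OX net quantity: (three 1.6 oz packs = 136.32 g) + (one 4.8 oz pack = 136.32 g) = 272.64 g.
272.64 g ≤ 500 g (ocean vessel limit, Category OX) — within limit.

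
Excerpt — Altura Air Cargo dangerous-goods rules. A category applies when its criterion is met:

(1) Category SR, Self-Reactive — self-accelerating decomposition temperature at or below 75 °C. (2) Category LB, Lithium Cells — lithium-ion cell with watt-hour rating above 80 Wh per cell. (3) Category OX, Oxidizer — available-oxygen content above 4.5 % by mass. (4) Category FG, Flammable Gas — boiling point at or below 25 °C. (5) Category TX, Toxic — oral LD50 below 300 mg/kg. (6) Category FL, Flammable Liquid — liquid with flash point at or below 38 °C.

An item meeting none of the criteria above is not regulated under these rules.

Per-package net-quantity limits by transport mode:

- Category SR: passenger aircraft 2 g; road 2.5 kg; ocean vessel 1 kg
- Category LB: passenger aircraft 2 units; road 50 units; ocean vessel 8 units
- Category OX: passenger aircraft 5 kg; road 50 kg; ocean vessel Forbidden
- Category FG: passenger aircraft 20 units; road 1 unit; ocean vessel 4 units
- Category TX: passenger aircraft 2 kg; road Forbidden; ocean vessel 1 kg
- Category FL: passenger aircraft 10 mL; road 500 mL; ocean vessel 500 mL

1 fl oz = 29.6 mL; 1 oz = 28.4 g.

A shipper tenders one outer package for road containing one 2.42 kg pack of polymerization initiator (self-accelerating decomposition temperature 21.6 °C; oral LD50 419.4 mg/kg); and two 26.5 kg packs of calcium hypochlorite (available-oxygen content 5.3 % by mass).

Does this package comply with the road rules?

Polymerization initiator: self-accelerating decomposition temperature 21.6 °C ≤ 75 °C → Category SR (Self-Reactive).
With available-oxygen content 5.3 % by mass (> 4.5 % by mass), the calcium hypochlorite falls in Category OX.
Category SR quantity: 2.42 kg.
That is within the Category SR road limit of 2.5 kg.
Category OX quantity: two 26.5 kg packs = 53 kg.
That exceeds the Category OX road limit of 50 kg.

No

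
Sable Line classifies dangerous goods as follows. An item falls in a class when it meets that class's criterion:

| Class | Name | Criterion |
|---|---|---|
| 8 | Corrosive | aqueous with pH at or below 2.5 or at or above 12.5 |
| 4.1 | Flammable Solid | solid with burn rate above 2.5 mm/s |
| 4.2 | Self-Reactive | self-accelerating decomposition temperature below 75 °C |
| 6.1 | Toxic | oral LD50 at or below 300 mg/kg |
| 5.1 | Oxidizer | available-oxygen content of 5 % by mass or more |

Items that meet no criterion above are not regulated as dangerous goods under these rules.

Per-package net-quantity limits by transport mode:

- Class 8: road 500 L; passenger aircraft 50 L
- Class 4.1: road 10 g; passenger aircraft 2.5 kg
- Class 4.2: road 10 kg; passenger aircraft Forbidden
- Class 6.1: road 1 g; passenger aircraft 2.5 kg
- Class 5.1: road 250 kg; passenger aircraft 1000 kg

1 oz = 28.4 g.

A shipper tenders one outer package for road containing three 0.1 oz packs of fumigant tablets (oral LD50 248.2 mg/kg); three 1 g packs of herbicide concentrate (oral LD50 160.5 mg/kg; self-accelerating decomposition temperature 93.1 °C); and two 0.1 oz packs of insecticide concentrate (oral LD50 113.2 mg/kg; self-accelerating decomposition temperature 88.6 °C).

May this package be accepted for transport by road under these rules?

With oral LD50 248.2 mg/kg (≤ 300 mg/kg), the fumigant tablets fall in Class 6.1.
The herbicide concentrate has oral LD50 160.5 mg/kg, which is ≤ 300 mg/kg, so it is Class 6.1 (Toxic).
The insecticide concentrate has oral LD50 113.2 mg/kg, which is ≤ 300 mg/kg, so it is Class 6.1 (Toxic).
Total Class 6.1: (three 0.1 oz packs = 8.52 g) + (three 1 g packs = 3 g) + (two 0.1 oz packs = 5.68 g) = 17.2 g.
17.2 g exceeds the road limit of 1 g for Class 6.1.

No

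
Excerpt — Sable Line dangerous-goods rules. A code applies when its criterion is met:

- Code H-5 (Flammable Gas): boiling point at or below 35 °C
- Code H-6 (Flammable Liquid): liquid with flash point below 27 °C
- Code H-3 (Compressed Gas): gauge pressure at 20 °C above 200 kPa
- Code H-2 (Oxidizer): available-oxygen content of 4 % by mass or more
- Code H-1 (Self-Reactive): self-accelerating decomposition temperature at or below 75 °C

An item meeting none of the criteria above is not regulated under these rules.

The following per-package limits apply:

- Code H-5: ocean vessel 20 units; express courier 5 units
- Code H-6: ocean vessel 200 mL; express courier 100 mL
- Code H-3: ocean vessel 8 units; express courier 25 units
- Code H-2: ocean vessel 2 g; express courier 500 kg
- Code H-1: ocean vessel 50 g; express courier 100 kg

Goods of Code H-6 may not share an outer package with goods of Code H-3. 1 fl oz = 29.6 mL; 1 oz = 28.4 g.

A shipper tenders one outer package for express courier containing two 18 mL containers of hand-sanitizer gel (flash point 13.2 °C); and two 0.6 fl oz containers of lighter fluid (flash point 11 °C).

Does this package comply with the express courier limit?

Flash point 13.2 °C meets the Code H-6 criterion (Flammable Liquid), so the hand-sanitizer gel is Code H-6.
Lighter fluid: flash point 11 °C < 27 °C → Code H-6 (Flammable Liquid).
Code H-6 net quantity: (two 18 mL containers = 36 mL) + (two 0.6 fl oz containers = 35.52 mL) = 71.52 mL.
That is within the Code H-6 express courier limit of 100 mL.

Yes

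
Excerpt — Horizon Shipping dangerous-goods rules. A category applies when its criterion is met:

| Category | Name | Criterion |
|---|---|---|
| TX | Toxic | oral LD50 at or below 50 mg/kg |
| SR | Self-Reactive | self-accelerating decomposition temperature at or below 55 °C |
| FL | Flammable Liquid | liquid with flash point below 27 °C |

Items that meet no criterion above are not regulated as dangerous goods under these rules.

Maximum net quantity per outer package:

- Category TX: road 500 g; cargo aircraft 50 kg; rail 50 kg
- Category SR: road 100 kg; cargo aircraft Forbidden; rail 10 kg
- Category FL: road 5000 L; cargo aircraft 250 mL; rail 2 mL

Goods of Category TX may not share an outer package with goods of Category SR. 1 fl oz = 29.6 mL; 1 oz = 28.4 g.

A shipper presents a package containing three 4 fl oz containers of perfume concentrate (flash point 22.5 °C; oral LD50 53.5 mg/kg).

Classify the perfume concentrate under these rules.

The perfume concentrate has flash point 22.5 °C, which is < 27 °C, so it is Category FL (Flammable Liquid).

Category FL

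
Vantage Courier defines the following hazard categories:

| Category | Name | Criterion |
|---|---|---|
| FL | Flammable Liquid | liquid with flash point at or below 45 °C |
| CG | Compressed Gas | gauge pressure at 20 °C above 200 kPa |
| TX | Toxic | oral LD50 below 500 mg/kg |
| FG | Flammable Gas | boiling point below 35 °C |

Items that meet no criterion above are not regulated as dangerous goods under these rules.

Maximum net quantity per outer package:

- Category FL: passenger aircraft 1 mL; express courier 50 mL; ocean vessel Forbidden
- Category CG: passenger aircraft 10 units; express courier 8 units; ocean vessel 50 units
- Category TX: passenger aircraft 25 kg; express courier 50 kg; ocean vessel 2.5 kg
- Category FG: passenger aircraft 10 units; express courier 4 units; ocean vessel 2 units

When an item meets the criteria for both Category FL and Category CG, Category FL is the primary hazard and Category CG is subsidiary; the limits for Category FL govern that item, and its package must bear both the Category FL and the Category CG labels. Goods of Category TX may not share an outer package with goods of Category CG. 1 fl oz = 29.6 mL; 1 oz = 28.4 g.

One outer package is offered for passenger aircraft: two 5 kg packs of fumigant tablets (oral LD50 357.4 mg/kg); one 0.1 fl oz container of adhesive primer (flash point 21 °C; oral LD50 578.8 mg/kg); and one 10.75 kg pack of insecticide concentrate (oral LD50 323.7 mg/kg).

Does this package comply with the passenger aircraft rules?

The fumigant tablets have oral LD50 357.4 mg/kg, which is < 500 mg/kg, so they are Category TX (Toxic).
The adhesive primer has flash point 21 °C, which is ≤ 45 °C, so it is Category FL (Flammable Liquid).
With oral LD50 323.7 mg/kg (< 500 mg/kg), the insecticide concentrate falls in Category TX.
Total Category TX: (two 5 kg packs = 10 kg) + 10.75 kg = 20.75 kg.
20.75 kg is within the passenger aircraft limit of 25 kg for Category TX.
Category FL quantity: one 0.1 fl oz container = 2.96 mL.
That exceeds the Category FL passenger aircraft limit of 1 mL.
The segregation rule (Category TX with Category CG) does not apply to Category TX with Category FL.

No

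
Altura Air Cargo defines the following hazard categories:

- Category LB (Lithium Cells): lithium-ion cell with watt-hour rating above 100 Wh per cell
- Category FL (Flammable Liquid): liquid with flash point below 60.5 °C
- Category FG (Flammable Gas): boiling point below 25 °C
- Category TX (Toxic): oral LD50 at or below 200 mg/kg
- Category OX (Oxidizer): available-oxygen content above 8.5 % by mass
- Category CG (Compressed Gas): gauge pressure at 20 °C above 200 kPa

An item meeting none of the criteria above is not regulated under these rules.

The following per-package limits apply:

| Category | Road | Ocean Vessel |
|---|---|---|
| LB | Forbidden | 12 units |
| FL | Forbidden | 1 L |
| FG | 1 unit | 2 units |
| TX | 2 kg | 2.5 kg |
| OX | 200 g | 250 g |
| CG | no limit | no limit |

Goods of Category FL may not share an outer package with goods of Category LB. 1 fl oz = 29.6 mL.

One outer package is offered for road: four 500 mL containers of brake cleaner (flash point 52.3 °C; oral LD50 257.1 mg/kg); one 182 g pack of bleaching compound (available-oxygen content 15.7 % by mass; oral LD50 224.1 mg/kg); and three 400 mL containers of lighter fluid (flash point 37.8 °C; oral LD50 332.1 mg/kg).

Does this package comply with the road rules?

No

With flash point 52.3 °C (< 60.5 °C), the brake cleaner falls in Category FL.
The bleaching compound has available-oxygen content 15.7 % by mass, which is > 8.5 % by mass, so it is Category OX (Oxidizer).
With flash point 37.8 °C (< 60.5 °C), the lighter fluid falls in Category FL.
Total Category FL: (four 500 mL containers = 2 L) + (three 400 mL containers = 1.2 L) = 3.2 L.
Category FL is Forbidden by road.
Category OX quantity: 182 g.
That is within the Category OX road limit of 200 g.
The segregation rule (Category FL with Category LB) does not apply to Category FL with Category OX.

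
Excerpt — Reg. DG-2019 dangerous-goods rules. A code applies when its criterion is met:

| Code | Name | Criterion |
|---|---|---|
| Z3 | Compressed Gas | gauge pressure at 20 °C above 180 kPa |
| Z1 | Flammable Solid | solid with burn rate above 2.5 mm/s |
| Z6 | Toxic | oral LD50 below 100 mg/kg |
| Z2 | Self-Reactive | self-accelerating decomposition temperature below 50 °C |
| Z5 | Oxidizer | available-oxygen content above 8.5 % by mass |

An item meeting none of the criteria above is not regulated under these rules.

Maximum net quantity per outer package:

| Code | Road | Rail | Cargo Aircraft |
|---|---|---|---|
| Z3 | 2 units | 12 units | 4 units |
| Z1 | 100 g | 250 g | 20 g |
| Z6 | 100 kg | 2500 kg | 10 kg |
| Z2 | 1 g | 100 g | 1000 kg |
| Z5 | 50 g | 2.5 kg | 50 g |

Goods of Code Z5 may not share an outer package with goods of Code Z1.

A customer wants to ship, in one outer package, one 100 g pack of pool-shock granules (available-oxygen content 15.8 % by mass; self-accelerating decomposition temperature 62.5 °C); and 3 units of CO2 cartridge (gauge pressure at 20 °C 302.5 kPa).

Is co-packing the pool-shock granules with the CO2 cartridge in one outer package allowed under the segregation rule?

The pool-shock granules have available-oxygen content 15.8 % by mass, which is > 8.5 % by mass, so they are Code Z5 (Oxidizer).
CO2 cartridge: gauge pressure at 20 °C 302.5 kPa > 180 kPa → Code Z3 (Compressed Gas).
No segregation rule bars Code Z5 with Code Z3.

Yes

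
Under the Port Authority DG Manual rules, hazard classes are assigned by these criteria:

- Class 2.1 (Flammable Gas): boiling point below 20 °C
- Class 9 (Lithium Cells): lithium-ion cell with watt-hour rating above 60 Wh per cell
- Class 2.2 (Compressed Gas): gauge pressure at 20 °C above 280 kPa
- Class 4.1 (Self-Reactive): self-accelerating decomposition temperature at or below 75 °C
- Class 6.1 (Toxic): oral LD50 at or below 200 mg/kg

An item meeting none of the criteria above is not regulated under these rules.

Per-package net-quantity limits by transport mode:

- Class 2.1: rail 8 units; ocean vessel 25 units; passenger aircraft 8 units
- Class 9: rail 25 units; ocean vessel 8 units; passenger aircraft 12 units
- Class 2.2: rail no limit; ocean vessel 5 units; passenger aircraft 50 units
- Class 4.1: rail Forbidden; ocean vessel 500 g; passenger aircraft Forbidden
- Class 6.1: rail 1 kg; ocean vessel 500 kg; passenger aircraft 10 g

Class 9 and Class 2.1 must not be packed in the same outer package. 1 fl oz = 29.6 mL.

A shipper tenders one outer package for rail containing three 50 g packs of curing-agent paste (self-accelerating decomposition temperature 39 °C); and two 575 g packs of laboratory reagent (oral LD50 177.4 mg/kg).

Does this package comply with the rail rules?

With self-accelerating decomposition temperature 39 °C (≤ 75 °C), the curing-agent paste falls in Class 4.1.
Laboratory reagent: oral LD50 177.4 mg/kg ≤ 200 mg/kg → Class 6.1 (Toxic).
Class 4.1 quantity: three 50 g packs = 150 g.
Class 4.1 is Forbidden by rail.
Class 6.1 quantity: two 575 g packs = 1.15 kg.
That exceeds the Class 6.1 rail limit of 1 kg.
The segregation rule (Class 9 with Class 2.1) does not apply to Class 4.1 with Class 6.1.

No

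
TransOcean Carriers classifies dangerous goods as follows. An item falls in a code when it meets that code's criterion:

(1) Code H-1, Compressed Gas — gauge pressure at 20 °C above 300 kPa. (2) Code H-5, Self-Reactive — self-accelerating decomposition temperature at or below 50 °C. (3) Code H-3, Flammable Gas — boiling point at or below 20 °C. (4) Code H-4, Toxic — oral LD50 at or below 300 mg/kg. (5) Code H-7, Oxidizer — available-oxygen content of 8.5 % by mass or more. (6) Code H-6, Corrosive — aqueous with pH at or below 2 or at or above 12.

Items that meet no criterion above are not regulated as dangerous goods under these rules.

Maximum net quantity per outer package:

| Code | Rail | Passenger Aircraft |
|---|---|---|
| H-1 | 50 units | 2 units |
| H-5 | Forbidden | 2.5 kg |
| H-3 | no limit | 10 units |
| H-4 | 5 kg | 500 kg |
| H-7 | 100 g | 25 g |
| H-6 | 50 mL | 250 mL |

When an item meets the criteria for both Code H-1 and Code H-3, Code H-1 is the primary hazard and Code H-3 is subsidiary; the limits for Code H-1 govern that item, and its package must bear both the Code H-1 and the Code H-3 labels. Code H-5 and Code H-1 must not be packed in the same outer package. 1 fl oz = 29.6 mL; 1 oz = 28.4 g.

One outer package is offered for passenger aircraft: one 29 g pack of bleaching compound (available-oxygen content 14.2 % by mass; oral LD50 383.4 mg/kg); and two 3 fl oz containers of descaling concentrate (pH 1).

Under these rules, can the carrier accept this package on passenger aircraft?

No

With available-oxygen content 14.2 % by mass (≥ 8.5 % by mass), the bleaching compound falls in Code H-7.
The descaling concentrate has pH 1, which is ≤ 2, so it is Code H-6 (Corrosive).
Code H-6 quantity: two 3 fl oz containers = 177.6 mL.
That is within the Code H-6 passenger aircraft limit of 250 mL.
Code H-7 quantity: 29 g.
29 g > 25 g (passenger aircraft limit, Code H-7) — over the limit.
The segregation rule (Code H-5 with Code H-1) does not apply to Code H-6 with Code H-7.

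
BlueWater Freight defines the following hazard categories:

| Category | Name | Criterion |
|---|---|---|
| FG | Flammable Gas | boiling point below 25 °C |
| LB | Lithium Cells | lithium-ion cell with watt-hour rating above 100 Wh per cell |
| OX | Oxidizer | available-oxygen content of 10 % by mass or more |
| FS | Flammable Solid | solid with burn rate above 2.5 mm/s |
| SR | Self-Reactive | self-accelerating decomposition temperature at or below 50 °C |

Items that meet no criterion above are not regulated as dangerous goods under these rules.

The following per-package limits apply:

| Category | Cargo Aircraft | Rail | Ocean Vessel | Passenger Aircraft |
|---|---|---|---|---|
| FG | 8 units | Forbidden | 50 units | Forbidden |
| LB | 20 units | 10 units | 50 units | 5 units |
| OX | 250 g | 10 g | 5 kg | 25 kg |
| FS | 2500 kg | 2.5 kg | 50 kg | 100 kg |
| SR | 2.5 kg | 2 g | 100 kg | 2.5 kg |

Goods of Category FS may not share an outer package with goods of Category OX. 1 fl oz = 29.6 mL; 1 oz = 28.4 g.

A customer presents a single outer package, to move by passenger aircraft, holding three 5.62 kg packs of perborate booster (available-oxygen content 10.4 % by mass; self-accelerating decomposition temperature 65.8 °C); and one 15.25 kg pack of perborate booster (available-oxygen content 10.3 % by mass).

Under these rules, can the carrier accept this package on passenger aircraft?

No

Available-oxygen content 10.4 % by mass meets the Category OX criterion (Oxidizer), so the perborate booster is Category OX.
Available-oxygen content 10.3 % by mass meets the Category OX criterion (Oxidizer), so the perborate booster is Category OX.
Category OX net quantity: (three 5.62 kg packs = 16.86 kg) + 15.25 kg = 32.11 kg.
That exceeds the Category OX passenger aircraft limit of 25 kg.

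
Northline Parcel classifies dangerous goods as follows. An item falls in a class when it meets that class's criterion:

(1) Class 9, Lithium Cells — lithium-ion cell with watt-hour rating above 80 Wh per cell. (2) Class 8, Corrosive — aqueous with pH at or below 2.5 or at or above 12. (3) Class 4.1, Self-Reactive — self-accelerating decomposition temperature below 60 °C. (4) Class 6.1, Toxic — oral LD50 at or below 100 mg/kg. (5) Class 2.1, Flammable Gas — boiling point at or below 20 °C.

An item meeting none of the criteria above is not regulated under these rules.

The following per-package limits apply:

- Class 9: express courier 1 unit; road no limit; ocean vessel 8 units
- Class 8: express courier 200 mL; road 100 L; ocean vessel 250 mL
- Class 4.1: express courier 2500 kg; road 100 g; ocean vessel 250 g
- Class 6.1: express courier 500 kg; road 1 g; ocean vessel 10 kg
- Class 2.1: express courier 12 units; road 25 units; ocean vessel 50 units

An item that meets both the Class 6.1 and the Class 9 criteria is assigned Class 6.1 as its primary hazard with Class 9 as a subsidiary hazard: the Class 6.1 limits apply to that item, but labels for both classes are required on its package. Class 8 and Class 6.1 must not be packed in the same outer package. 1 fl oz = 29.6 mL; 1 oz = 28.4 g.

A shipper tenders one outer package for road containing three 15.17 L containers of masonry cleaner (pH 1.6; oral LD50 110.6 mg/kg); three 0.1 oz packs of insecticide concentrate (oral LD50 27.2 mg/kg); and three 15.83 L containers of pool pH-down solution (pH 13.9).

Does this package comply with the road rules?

The masonry cleaner has pH 1.6, which is ≤ 2.5, so it is Class 8 (Corrosive).
With oral LD50 27.2 mg/kg (≤ 100 mg/kg), the insecticide concentrate falls in Class 6.1.
Pool pH-down solution: pH 13.9 ≥ 12 → Class 8 (Corrosive).
Class 8 net quantity: (three 15.17 L containers = 45.51 L) + (three 15.83 L containers = 47.49 L) = 93 L.
93 L is within the road limit of 100 L for Class 8.
Class 6.1 quantity: three 0.1 oz packs = 8.52 g.
8.52 g exceeds the road limit of 1 g for Class 6.1.
Class 8 and Class 6.1 may not share an outer package.

No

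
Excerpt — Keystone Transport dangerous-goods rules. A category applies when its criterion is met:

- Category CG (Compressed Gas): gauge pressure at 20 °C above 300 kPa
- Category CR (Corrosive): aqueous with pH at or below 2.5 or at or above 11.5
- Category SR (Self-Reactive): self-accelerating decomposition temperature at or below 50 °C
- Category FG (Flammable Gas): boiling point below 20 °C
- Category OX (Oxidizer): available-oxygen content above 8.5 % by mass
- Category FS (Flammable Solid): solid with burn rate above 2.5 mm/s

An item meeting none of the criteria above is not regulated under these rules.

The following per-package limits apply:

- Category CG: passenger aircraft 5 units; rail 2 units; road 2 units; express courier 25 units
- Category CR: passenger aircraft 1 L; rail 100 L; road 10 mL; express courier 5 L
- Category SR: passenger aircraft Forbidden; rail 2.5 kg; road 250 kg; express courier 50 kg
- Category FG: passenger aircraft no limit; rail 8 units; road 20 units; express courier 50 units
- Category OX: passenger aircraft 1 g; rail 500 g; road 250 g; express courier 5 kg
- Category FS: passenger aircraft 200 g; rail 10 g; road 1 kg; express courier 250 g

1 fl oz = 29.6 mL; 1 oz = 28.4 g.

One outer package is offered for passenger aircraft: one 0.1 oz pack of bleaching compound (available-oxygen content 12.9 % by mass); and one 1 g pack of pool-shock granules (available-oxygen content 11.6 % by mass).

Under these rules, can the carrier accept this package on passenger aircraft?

No

Available-oxygen content 12.9 % by mass meets the Category OX criterion (Oxidizer), so the bleaching compound is Category OX.
With available-oxygen content 11.6 % by mass (> 8.5 % by mass), the pool-shock granules fall in Category OX.
Total Category OX: (one 0.1 oz pack = 2.84 g) + 1 g = 3.84 g.
3.84 g exceeds the passenger aircraft limit of 1 g for Category OX.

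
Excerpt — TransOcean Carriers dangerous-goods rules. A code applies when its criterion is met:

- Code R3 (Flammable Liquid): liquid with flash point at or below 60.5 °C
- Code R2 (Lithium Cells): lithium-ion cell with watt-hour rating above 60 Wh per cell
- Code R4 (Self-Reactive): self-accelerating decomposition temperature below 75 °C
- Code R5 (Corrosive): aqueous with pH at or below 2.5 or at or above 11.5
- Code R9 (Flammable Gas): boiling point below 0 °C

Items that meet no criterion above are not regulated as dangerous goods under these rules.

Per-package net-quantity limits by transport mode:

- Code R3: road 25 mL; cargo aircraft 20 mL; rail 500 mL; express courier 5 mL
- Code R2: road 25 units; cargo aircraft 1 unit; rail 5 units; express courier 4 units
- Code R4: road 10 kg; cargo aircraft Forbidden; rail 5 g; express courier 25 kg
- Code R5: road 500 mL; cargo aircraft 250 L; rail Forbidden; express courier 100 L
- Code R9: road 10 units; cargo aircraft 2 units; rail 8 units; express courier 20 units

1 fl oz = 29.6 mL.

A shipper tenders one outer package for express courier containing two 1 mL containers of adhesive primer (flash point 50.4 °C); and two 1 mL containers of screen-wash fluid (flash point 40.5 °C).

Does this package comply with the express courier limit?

The adhesive primer has flash point 50.4 °C, which is ≤ 60.5 °C, so it is Code R3 (Flammable Liquid).
The screen-wash fluid has flash point 40.5 °C, which is ≤ 60.5 °C, so it is Code R3 (Flammable Liquid).
Total Code R3: (two 1 mL containers = 2 mL) + (two 1 mL containers = 2 mL) = 4 mL.
4 mL ≤ 5 mL (express courier limit, Code R3) — within limit.

Yes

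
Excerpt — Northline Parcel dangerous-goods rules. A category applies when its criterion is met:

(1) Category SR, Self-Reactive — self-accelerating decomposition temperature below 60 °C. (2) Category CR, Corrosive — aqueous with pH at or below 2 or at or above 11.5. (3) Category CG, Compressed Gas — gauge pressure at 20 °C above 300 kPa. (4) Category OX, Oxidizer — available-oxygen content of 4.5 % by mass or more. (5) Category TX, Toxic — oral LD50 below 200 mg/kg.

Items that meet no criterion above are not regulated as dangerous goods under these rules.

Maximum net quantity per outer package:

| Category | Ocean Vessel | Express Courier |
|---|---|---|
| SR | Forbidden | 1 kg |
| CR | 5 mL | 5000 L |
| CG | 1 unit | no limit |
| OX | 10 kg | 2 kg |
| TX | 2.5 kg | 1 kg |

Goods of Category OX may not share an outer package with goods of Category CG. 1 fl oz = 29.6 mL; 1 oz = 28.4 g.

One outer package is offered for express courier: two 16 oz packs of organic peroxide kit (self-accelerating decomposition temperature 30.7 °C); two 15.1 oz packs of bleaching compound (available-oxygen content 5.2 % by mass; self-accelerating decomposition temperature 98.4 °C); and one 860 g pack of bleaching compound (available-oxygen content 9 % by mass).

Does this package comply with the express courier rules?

The organic peroxide kit has self-accelerating decomposition temperature 30.7 °C, which is < 60 °C, so it is Category SR (Self-Reactive).
The bleaching compound has available-oxygen content 5.2 % by mass, which is ≥ 4.5 % by mass, so it is Category OX (Oxidizer).
The bleaching compound has available-oxygen content 9 % by mass, which is ≥ 4.5 % by mass, so it is Category OX (Oxidizer).
Category OX net quantity: (two 15.1 oz packs = 857.68 g) + 860 g = 1717.68 g.
1717.68 g is within the express courier limit of 2 kg for Category OX.
Category SR quantity: two 16 oz packs = 908.8 g.
That is within the Category SR express courier limit of 1 kg.
The segregation rule (Category OX with Category CG) does not apply to Category OX with Category SR.
Every hazard category is within its express courier limit and no segregation rule is violated.

Yes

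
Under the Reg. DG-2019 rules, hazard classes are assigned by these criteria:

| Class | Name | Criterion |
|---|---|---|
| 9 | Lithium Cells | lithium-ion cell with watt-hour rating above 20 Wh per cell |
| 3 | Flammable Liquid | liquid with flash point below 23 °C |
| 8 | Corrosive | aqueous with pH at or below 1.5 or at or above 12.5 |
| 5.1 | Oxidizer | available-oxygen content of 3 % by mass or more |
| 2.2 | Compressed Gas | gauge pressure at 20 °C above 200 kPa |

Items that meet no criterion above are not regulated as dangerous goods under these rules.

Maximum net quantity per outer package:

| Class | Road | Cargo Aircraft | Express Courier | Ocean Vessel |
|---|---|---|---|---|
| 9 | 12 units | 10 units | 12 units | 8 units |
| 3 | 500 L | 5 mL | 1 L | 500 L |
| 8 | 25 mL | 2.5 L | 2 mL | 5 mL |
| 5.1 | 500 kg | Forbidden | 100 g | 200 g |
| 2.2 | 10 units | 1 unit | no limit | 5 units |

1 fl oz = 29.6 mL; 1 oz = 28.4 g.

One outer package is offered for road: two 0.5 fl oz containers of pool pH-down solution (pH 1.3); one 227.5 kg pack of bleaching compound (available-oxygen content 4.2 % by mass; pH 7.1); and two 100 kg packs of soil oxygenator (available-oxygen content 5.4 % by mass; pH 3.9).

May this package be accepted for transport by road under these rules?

No

With pH 1.3 (≤ 1.5), the pool pH-down solution falls in Class 8.
Bleaching compound: available-oxygen content 4.2 % by mass ≥ 3 % by mass → Class 5.1 (Oxidizer).
The soil oxygenator has available-oxygen content 5.4 % by mass, which is ≥ 3 % by mass, so it is Class 5.1 (Oxidizer).
Class 8 quantity: two 0.5 fl oz containers = 29.6 mL.
That exceeds the Class 8 road limit of 25 mL.
Class 5.1 net quantity: 227.5 kg + (two 100 kg packs = 200 kg) = 427.5 kg.
427.5 kg is within the road limit of 500 kg for Class 5.1.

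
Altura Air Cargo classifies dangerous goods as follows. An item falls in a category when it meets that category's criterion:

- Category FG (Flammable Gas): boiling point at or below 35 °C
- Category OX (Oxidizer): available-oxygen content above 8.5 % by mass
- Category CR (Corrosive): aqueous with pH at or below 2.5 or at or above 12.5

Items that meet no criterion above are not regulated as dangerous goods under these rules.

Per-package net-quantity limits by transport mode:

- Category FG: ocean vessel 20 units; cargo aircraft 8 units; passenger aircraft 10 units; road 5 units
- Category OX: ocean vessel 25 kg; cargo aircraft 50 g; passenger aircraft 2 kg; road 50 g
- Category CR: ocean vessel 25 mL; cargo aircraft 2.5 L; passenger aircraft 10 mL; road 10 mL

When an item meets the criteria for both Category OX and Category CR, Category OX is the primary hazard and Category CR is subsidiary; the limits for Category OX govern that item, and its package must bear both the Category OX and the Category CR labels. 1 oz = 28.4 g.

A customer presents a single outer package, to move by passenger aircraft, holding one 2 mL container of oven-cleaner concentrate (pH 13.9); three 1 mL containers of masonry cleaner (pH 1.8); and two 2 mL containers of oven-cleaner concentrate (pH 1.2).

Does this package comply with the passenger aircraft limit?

pH 13.9 meets the Category CR criterion (Corrosive), so the oven-cleaner concentrate is Category CR.
Masonry cleaner: pH 1.8 ≤ 2.5 → Category CR (Corrosive).
pH 1.2 meets the Category CR criterion (Corrosive), so the oven-cleaner concentrate is Category CR.
Total Category CR: 2 mL + (three 1 mL containers = 3 mL) + (two 2 mL containers = 4 mL) = 9 mL.
That is within the Category CR passenger aircraft limit of 10 mL.

Yes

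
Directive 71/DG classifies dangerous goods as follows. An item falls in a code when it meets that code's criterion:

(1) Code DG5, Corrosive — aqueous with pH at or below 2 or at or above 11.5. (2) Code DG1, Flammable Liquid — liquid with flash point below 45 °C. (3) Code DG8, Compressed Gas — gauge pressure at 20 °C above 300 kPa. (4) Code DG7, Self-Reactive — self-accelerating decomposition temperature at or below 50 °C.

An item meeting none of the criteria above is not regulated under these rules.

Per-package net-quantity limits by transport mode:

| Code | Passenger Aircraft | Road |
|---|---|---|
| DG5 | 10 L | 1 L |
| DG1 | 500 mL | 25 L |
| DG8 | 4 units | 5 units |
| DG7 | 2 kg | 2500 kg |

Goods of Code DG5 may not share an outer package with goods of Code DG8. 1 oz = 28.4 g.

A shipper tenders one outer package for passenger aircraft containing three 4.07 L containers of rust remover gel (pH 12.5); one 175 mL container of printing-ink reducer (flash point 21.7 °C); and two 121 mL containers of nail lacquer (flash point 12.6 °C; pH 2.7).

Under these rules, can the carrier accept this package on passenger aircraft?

Rust remover gel: pH 12.5 ≥ 11.5 → Code DG5 (Corrosive).
The printing-ink reducer has flash point 21.7 °C, which is < 45 °C, so it is Code DG1 (Flammable Liquid).
Flash point 12.6 °C meets the Code DG1 criterion (Flammable Liquid), so the nail lacquer is Code DG1.
Code DG1 net quantity: 175 mL + (two 121 mL containers = 242 mL) = 417 mL.
417 mL ≤ 500 mL (passenger aircraft limit, Code DG1) — within limit.
Code DG5 quantity: three 4.07 L containers = 12.21 L.
That exceeds the Code DG5 passenger aircraft limit of 10 L.
The segregation rule (Code DG5 with Code DG8) does not apply to Code DG1 with Code DG5.

No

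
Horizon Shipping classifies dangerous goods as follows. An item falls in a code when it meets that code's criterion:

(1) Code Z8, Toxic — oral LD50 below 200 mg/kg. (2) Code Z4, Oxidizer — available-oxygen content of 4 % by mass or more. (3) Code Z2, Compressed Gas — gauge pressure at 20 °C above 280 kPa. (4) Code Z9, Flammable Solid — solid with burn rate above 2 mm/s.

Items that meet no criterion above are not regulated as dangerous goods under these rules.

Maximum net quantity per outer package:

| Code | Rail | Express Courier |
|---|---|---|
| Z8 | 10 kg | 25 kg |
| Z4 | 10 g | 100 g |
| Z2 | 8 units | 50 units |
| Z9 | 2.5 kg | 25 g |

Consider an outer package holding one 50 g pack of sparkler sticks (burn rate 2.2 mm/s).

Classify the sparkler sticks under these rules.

Code Z9

The sparkler sticks have burn rate 2.2 mm/s, which is > 2 mm/s, so they are Code Z9 (Flammable Solid).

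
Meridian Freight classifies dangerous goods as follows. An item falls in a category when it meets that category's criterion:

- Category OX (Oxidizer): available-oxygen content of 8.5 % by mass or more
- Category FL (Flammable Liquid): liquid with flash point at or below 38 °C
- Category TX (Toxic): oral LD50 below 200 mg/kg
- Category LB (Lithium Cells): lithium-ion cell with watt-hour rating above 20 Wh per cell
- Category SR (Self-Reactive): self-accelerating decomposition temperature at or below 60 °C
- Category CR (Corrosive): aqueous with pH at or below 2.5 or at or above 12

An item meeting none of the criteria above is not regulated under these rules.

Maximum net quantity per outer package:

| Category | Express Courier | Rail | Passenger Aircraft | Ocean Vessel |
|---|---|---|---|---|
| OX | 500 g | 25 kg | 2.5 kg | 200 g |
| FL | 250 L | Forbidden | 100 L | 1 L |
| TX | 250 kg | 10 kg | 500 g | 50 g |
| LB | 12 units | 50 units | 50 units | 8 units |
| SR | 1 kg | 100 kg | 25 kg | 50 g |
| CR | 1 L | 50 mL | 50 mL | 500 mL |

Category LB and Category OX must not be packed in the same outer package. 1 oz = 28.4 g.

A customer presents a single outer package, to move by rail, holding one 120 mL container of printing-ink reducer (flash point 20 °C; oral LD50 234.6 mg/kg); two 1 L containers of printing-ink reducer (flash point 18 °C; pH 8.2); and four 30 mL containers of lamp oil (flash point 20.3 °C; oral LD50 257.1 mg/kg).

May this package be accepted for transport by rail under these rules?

Flash point 20 °C meets the Category FL criterion (Flammable Liquid), so the printing-ink reducer is Category FL.
With flash point 18 °C (≤ 38 °C), the printing-ink reducer falls in Category FL.
Flash point 20.3 °C meets the Category FL criterion (Flammable Liquid), so the lamp oil is Category FL.
Category FL net quantity: 120 mL + (two 1 L containers = 2 L) + (four 30 mL containers = 120 mL) = 2.24 L.
By rail, Category FL is Forbidden regardless of quantity.

No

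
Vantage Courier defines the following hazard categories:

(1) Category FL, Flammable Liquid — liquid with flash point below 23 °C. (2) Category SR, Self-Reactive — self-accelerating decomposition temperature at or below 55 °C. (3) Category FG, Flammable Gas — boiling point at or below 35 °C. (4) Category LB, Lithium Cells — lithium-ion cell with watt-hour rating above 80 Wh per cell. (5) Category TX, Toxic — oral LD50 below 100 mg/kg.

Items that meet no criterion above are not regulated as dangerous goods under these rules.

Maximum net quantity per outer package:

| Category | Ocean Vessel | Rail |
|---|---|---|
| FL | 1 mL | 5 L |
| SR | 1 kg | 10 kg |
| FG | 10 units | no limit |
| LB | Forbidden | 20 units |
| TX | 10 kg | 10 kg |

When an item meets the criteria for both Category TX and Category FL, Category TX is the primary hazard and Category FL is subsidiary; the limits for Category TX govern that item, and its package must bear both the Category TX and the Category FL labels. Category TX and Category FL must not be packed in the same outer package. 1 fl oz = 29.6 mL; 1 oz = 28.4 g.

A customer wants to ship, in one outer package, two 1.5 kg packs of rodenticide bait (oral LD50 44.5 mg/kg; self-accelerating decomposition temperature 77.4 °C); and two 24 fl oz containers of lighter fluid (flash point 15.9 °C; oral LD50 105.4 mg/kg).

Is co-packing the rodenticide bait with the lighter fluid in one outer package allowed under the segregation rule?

No

The rodenticide bait has oral LD50 44.5 mg/kg, which is < 100 mg/kg, so it is Category TX (Toxic).
With flash point 15.9 °C (< 23 °C), the lighter fluid falls in Category FL.
Category TX and Category FL may not share an outer package.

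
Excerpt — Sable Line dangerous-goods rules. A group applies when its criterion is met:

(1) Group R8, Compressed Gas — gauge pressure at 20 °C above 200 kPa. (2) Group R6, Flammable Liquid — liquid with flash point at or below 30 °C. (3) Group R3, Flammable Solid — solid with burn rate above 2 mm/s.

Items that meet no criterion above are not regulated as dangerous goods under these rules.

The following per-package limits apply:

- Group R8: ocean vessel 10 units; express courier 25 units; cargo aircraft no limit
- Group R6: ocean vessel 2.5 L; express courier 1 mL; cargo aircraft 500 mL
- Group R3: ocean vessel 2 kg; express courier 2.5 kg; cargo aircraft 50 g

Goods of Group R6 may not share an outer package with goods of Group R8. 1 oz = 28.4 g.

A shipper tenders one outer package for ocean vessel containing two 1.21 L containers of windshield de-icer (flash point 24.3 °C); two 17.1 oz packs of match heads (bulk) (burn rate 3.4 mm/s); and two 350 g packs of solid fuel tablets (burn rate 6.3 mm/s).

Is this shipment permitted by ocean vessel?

Yes

Windshield de-icer: flash point 24.3 °C ≤ 30 °C → Group R6 (Flammable Liquid).
Match heads (bulk): burn rate 3.4 mm/s > 2 mm/s → Group R3 (Flammable Solid).
Solid fuel tablets: burn rate 6.3 mm/s > 2 mm/s → Group R3 (Flammable Solid).
Group R6 quantity: two 1.21 L containers = 2.42 L.
2.42 L ≤ 2.5 L (ocean vessel limit, Group R6) — within limit.
Group R3 net quantity: (two 17.1 oz packs = 971.28 g) + (two 350 g packs = 700 g) = 1671.28 g.
1671.28 g ≤ 2 kg (ocean vessel limit, Group R3) — within limit.
The segregation rule (Group R6 with Group R8) does not apply to Group R6 with Group R3.
Every hazard group is within its ocean vessel limit and no segregation rule is violated.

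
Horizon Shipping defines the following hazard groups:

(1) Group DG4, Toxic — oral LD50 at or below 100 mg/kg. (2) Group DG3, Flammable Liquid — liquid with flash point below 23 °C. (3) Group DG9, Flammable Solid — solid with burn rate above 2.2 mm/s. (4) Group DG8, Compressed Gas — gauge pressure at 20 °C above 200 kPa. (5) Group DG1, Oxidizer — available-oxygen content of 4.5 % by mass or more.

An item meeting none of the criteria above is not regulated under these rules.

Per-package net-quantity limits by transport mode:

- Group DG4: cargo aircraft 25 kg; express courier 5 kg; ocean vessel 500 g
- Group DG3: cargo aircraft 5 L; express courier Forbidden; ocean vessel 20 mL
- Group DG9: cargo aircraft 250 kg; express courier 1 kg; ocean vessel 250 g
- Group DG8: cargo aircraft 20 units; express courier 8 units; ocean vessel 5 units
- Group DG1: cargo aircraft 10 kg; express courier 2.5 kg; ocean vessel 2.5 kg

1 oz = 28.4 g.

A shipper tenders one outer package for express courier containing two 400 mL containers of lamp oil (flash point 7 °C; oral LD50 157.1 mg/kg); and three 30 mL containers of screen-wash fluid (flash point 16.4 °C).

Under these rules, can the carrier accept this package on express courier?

No

The lamp oil has flash point 7 °C, which is < 23 °C, so it is Group DG3 (Flammable Liquid).
With flash point 16.4 °C (< 23 °C), the screen-wash fluid falls in Group DG3.
Group DG3 net quantity: (two 400 mL containers = 800 mL) + (three 30 mL containers = 90 mL) = 890 mL.
Group DG3 is Forbidden by express courier.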